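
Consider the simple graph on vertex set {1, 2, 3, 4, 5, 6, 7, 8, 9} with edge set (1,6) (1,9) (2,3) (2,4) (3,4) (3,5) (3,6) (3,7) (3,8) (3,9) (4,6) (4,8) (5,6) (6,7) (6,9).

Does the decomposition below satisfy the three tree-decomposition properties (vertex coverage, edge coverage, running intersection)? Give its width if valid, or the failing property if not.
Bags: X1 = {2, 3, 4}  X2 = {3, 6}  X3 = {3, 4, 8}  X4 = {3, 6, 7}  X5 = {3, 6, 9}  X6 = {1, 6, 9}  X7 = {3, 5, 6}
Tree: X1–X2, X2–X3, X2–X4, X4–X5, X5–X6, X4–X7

A tree decomposition must satisfy three properties: every vertex lies in some bag; for every edge, both endpoints lie together in some bag; and for every vertex, the bags containing it form a connected subtree. Here edge (4,6) lies in no bag, so the decomposition is invalid.

No — edge (4,6) lies in no bag.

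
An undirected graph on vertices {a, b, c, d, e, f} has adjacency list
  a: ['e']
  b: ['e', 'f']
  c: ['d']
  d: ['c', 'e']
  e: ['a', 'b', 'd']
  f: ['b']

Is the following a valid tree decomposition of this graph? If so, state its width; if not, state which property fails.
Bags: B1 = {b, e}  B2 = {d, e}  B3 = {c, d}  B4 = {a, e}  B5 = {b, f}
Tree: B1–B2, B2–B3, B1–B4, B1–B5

Checking the three conditions: (i) the bags cover all of {a, b, c, d, e, f}; (ii) for each edge, some bag contains both endpoints; (iii) the bags containing any fixed vertex form a subtree. All hold, so the decomposition is valid with width 2 − 1 = 1.

Yes; width 1.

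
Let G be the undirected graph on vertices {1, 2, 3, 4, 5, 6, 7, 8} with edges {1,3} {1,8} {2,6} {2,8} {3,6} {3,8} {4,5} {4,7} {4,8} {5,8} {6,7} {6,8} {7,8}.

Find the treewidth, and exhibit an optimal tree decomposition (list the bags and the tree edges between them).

Treewidth 2.
One optimal decomposition is:
Bags: B1 = {1, 3, 8}  B2 = {3, 6, 8}  B3 = {6, 7, 8}  B4 = {4, 7, 8}  B5 = {4, 5, 8}  B6 = {2, 6, 8}
Tree: B1–B2, B2–B3, B3–B4, B4–B5, B2–B6

Each bag holds 3 vertices, so the decomposition has width 2, which upper-bounds the treewidth. On the other hand G contains the 3-clique {1, 3, 8}. A clique must lie in a single bag of any decomposition, so no decomposition can have width below 2. The upper and lower bounds meet at 2, so that is the treewidth.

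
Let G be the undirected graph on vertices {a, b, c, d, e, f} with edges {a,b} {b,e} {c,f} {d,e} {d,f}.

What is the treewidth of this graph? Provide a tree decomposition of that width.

Treewidth 1.
One such decomposition:
Bags: B1 = {c, f}  B2 = {d, f}  B3 = {d, e}  B4 = {b, e}  B5 = {a, b}
Tree: B1–B2, B2–B3, B3–B4, B4–B5

The largest bag has 2 vertices, giving width 1; this decomposition certifies tw(G) ≤ 1. Since G has at least one edge (e.g. c–f), it is not an edgeless graph, so tw(G) ≥ 1. The upper and lower bounds meet at 1, so that is the treewidth.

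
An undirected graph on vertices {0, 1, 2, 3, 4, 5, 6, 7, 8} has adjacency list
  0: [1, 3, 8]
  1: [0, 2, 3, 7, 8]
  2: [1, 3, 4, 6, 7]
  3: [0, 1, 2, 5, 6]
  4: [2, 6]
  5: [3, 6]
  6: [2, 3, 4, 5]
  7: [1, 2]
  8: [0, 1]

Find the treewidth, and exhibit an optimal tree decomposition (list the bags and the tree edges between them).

Treewidth 2.
Bags: B1 = {1, 2, 3}  B2 = {2, 3, 6}  B3 = {1, 2, 7}  B4 = {2, 4, 6}  B5 = {0, 1, 3}  B6 = {3, 5, 6}  B7 = {0, 1, 8}
Tree: B1–B2, B1–B3, B2–B4, B1–B5, B2–B6, B5–B7

Each bag holds 3 vertices, so the decomposition has width 2, which upper-bounds the treewidth. For the lower bound, the 3 vertices {0, 1, 8} are pairwise adjacent, and any tree decomposition puts a clique entirely inside one bag — forcing width ≥ 2. Therefore the treewidth is 2.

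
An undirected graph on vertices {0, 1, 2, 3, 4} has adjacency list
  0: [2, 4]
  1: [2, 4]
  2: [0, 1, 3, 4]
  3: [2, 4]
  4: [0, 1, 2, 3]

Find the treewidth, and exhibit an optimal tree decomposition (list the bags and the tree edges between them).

Treewidth 2.
One optimal decomposition is:
Bags: B1 = {1, 2, 4}  B2 = {0, 2, 4}  B3 = {2, 3, 4}
Tree: B1–B2, B2–B3

The largest bag has 3 vertices, giving width 2; this decomposition certifies tw(G) ≤ 2. On the other hand G contains the 3-clique {0, 2, 4}. A clique must lie in a single bag of any decomposition, so no decomposition can have width below 2. Combining the bounds, tw(G) = 2.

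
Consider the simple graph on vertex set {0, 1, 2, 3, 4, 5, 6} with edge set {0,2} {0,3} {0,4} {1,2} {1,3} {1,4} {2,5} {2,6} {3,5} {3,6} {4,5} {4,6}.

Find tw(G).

A width-3 tree decomposition is:
Bags: B1 = {0, 2, 3, 4}  B2 = {1, 2, 3, 4}  B3 = {2, 3, 4, 6}  B4 = {2, 3, 4, 5}
Tree: B1–B2, B2–B3, B3–B4
The largest bag has 4 vertices, giving width 3; this decomposition certifies tw(G) ≤ 3. For the lower bound: the 4 vertex sets {0,2}, {1,4}, {3}, {6} are disjoint, each induces a connected subgraph, and every pair is joined by at least one edge of G. Contracting each set to a single vertex therefore yields K_{4} as a minor, and since treewidth is minor-monotone, tw(G) ≥ tw(K_{4}) = 3. Hence tw(G) = 3 exactly.

3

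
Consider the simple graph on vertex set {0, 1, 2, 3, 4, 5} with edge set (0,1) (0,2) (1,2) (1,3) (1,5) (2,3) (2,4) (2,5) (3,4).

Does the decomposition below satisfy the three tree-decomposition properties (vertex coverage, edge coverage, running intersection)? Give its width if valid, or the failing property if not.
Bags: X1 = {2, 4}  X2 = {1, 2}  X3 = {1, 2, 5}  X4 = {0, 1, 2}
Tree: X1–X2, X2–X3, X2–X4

No — vertex 3 appears in no bag.

A tree decomposition must satisfy three properties: every vertex lies in some bag; for every edge, both endpoints lie together in some bag; and for every vertex, the bags containing it form a connected subtree. Here vertex 3 appears in no bag, so the decomposition is invalid.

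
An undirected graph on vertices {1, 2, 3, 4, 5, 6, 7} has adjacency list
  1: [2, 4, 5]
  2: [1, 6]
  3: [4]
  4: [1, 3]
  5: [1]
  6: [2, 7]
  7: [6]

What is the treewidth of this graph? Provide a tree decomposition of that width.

Every bag has size at most 2, so the width is 2 − 1 = 1 and tw(G) ≤ 1. G has an edge, so its treewidth is at least 1. The upper and lower bounds meet at 1, so that is the treewidth.

Treewidth 1.
Bags: B1 = {1, 2}  B2 = {2, 6}  B3 = {1, 5}  B4 = {1, 4}  B5 = {6, 7}  B6 = {3, 4}
Tree: B1–B2, B1–B3, B3–B4, B2–B5, B4–B6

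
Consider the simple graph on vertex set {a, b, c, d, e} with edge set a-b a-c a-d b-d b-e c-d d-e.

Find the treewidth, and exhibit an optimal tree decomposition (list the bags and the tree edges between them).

Treewidth 2.
Bags: B1 = {a, b, d}  B2 = {b, d, e}  B3 = {a, c, d}
Tree: B1–B2, B1–B3

Every bag has size at most 3, so the width is 3 − 1 = 2 and tw(G) ≤ 2. For the lower bound, the 3 vertices {b, d, e} are pairwise adjacent, and any tree decomposition puts a clique entirely inside one bag — forcing width ≥ 2. Hence tw(G) = 2 exactly.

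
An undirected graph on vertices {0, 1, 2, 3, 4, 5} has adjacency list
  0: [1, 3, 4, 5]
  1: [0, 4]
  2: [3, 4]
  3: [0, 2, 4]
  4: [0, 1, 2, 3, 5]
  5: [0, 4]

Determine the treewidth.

2

A width-2 tree decomposition is:
Bags: B1 = {0, 4, 5}  B2 = {0, 1, 4}  B3 = {0, 3, 4}  B4 = {2, 3, 4}
Tree: B1–B2, B2–B3, B3–B4
The largest bag has 3 vertices, giving width 2; this decomposition certifies tw(G) ≤ 2. For the lower bound, the 3 vertices {0, 1, 4} are pairwise adjacent, and any tree decomposition puts a clique entirely inside one bag — forcing width ≥ 2. The upper and lower bounds meet at 2, so that is the treewidth.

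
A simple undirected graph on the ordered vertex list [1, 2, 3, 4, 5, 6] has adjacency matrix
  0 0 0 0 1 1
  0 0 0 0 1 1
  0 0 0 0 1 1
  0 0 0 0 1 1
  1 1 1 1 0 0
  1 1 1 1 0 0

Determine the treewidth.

2

A width-2 tree decomposition is:
Bags: B1 = {1, 5, 6}  B2 = {2, 5, 6}  B3 = {4, 5, 6}  B4 = {3, 5, 6}
Tree: B1–B2, B2–B3, B3–B4
Every bag has size at most 3, so the width is 3 − 1 = 2 and tw(G) ≤ 2. For the lower bound, G contains the cycle 1–5–2–6–1, so G is not a forest; only forests have treewidth ≤ 1, hence tw(G) ≥ 2. Hence tw(G) = 2 exactly.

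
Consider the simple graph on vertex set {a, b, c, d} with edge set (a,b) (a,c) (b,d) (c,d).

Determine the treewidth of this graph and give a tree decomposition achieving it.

Each bag holds 3 vertices, so the decomposition has width 2, which upper-bounds the treewidth. For the lower bound, G contains the cycle d–b–a–c–d, so G is not a forest; only forests have treewidth ≤ 1, hence tw(G) ≥ 2. Combining the bounds, tw(G) = 2.

Treewidth 2.
One optimal decomposition is:
Bags: B1 = {a, b, d}  B2 = {a, c, d}
Tree: B1–B2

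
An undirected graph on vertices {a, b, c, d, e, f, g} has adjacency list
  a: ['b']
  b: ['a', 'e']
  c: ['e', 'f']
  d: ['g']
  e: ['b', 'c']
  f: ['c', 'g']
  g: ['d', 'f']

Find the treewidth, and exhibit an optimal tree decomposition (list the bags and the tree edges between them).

Treewidth 1.
Bags: B1 = {a, b}  B2 = {b, e}  B3 = {c, e}  B4 = {c, f}  B5 = {f, g}  B6 = {d, g}
Tree: B1–B2, B2–B3, B3–B4, B4–B5, B5–B6

Each bag holds 2 vertices, so the decomposition has width 1, which upper-bounds the treewidth. Any graph with an edge has treewidth ≥ 1, and G has the edge a–b. The upper and lower bounds meet at 1, so that is the treewidth.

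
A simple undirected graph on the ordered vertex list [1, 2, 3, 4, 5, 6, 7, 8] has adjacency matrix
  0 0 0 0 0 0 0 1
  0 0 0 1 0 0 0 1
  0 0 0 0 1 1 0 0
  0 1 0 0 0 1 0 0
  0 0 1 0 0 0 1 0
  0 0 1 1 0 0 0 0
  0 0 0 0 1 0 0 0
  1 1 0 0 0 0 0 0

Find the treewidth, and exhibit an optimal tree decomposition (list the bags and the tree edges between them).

Each bag holds 2 vertices, so the decomposition has width 1, which upper-bounds the treewidth. Any graph with an edge has treewidth ≥ 1, and G has the edge 7–5. The upper and lower bounds meet at 1, so that is the treewidth.

Treewidth 1.
One optimal decomposition is:
Bags: B1 = {5, 7}  B2 = {3, 5}  B3 = {3, 6}  B4 = {4, 6}  B5 = {2, 4}  B6 = {2, 8}  B7 = {1, 8}
Tree: B1–B2, B2–B3, B3–B4, B4–B5, B5–B6, B6–B7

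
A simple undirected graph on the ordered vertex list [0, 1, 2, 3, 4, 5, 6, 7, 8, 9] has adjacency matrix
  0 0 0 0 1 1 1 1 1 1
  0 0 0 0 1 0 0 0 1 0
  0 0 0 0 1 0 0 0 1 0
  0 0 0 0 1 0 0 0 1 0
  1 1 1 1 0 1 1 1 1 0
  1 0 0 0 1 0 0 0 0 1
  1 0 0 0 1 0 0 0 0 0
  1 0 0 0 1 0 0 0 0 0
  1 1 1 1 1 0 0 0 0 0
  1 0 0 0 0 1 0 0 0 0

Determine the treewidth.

A width-2 tree decomposition is:
Bags: B1 = {3, 4, 8}  B2 = {0, 4, 8}  B3 = {0, 4, 7}  B4 = {0, 4, 5}  B5 = {0, 5, 9}  B6 = {2, 4, 8}  B7 = {1, 4, 8}  B8 = {0, 4, 6}
Tree: B1–B2, B2–B3, B3–B4, B4–B5, B2–B6, B2–B7, B4–B8
Every bag has size at most 3, so the width is 3 − 1 = 2 and tw(G) ≤ 2. Conversely, {0, 5, 9} is a clique of size 3, and the vertices of any clique must share a bag in every tree decomposition; so some bag has ≥ 3 vertices and tw(G) ≥ 2. Therefore the treewidth is 2.

2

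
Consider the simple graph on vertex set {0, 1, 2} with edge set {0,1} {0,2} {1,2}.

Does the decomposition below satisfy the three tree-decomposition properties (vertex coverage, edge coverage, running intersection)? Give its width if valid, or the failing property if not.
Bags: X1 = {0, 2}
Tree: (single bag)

No — vertex 1 appears in no bag.

A tree decomposition must satisfy three properties: every vertex lies in some bag; for every edge, both endpoints lie together in some bag; and for every vertex, the bags containing it form a connected subtree. Here vertex 1 appears in no bag, so the decomposition is invalid.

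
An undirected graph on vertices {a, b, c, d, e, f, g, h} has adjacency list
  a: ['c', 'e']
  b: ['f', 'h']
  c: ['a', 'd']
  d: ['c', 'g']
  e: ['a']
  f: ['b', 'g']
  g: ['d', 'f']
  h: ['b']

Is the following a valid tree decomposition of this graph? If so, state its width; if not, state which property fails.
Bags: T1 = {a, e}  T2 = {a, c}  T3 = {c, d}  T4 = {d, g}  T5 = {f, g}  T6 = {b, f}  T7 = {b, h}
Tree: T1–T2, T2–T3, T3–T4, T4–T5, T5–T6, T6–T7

Checking the three conditions: (i) the bags cover all of {a, b, c, d, e, f, g, h}; (ii) for each edge, some bag contains both endpoints; (iii) the bags containing any fixed vertex form a subtree. All hold, so the decomposition is valid with width 2 − 1 = 1.

Yes; width 1.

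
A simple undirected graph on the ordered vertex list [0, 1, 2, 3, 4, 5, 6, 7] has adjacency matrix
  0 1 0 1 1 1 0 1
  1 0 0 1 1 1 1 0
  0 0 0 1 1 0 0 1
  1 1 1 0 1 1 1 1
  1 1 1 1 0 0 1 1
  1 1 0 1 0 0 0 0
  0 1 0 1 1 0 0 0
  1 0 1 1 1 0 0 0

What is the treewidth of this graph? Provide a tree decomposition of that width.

Treewidth 3.
One optimal decomposition is:
Bags: B1 = {0, 1, 3, 5}  B2 = {0, 1, 3, 4}  B3 = {1, 3, 4, 6}  B4 = {0, 3, 4, 7}  B5 = {2, 3, 4, 7}
Tree: B1–B2, B2–B3, B2–B4, B4–B5

Each bag holds 4 vertices, so the decomposition has width 3, which upper-bounds the treewidth. Conversely, {0, 1, 3, 4} is a clique of size 4, and the vertices of any clique must share a bag in every tree decomposition; so some bag has ≥ 4 vertices and tw(G) ≥ 3. The upper and lower bounds meet at 3, so that is the treewidth.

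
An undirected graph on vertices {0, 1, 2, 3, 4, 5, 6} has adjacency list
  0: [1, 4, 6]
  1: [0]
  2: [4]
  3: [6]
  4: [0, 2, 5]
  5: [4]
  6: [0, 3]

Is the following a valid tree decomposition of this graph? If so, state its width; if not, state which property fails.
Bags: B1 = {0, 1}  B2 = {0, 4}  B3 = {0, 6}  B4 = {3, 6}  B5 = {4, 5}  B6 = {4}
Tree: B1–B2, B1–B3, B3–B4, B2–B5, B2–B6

No — vertex 2 appears in no bag.

A tree decomposition must satisfy three properties: every vertex lies in some bag; for every edge, both endpoints lie together in some bag; and for every vertex, the bags containing it form a connected subtree. Here vertex 2 appears in no bag, so the decomposition is invalid.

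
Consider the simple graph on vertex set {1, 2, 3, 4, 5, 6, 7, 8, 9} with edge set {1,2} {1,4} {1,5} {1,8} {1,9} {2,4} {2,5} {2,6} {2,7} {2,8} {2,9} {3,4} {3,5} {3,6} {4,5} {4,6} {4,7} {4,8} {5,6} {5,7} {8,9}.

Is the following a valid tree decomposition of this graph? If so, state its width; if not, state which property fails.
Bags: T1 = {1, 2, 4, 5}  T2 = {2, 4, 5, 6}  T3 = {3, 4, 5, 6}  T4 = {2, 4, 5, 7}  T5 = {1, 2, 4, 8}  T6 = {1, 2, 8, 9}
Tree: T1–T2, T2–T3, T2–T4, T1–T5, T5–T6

Yes; width 3.

Every vertex of G appears in some bag (union = {1, 2, 3, 4, 5, 6, 7, 8, 9}); every edge is covered by a bag; and for each vertex v the set of bags containing v is connected in the bag tree. The decomposition is therefore valid. The largest bag has 4 vertices, so the width is 3.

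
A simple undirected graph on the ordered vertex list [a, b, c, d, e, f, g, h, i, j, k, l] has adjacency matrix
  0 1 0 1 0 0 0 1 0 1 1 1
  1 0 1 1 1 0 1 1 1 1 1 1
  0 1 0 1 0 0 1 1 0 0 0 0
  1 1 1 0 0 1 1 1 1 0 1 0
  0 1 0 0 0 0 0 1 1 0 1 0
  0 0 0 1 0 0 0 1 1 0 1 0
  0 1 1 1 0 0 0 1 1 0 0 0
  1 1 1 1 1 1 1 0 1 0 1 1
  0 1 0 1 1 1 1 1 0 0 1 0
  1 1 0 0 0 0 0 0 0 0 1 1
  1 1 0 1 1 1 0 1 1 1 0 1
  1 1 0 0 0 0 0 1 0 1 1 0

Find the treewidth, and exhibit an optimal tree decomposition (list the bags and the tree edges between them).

Every bag has size at most 5, so the width is 5 − 1 = 4 and tw(G) ≤ 4. Conversely, {a, b, j, k, l} is a clique of size 5, and the vertices of any clique must share a bag in every tree decomposition; so some bag has ≥ 5 vertices and tw(G) ≥ 4. The upper and lower bounds meet at 4, so that is the treewidth.

Treewidth 4.
One optimal decomposition is:
Bags: B1 = {d, f, h, i, k}  B2 = {b, d, h, i, k}  B3 = {a, b, d, h, k}  B4 = {a, b, h, k, l}  B5 = {b, d, g, h, i}  B6 = {b, e, h, i, k}  B7 = {b, c, d, g, h}  B8 = {a, b, j, k, l}
Tree: B1–B2, B2–B3, B3–B4, B2–B5, B2–B6, B5–B7, B4–B8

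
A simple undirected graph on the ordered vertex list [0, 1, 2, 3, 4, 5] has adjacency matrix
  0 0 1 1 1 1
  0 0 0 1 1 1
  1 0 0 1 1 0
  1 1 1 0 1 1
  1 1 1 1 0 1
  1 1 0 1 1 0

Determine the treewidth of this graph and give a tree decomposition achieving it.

Each bag holds 4 vertices, so the decomposition has width 3, which upper-bounds the treewidth. Conversely, {0, 2, 3, 4} is a clique of size 4, and the vertices of any clique must share a bag in every tree decomposition; so some bag has ≥ 4 vertices and tw(G) ≥ 3. Therefore the treewidth is 3.

Treewidth 3.
One such decomposition:
Bags: B1 = {0, 3, 4, 5}  B2 = {1, 3, 4, 5}  B3 = {0, 2, 3, 4}
Tree: B1–B2, B1–B3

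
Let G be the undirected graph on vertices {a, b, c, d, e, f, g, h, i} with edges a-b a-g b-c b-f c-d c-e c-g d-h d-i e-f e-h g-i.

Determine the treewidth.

A width-3 tree decomposition is:
Bags: B1 = {a, b, e, f}  B2 = {a, b, c, e}  B3 = {a, c, e, g}  B4 = {c, e, g, h}  B5 = {c, d, g, h}  B6 = {d, g, h, i}
Tree: B1–B2, B2–B3, B3–B4, B4–B5, B5–B6
Each bag holds 4 vertices, so the decomposition has width 3, which upper-bounds the treewidth. For the lower bound: the 4 vertex sets {a,b,f}, {e}, {c}, {d,g,h,i} are disjoint, each induces a connected subgraph, and every pair is joined by at least one edge of G. Contracting each set to a single vertex therefore yields K_{4} as a minor, and since treewidth is minor-monotone, tw(G) ≥ tw(K_{4}) = 3. The upper and lower bounds meet at 3, so that is the treewidth.

3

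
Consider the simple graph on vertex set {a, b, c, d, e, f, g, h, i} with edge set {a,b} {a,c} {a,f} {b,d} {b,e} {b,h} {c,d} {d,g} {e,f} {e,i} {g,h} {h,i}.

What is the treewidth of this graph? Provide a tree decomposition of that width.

Every bag has size at most 4, so the width is 4 − 1 = 3 and tw(G) ≤ 3. For the lower bound: the 4 vertex sets {a,c,f}, {e}, {b}, {d,g,h,i} are disjoint, each induces a connected subgraph, and every pair is joined by at least one edge of G. Contracting each set to a single vertex therefore yields K_{4} as a minor, and since treewidth is minor-monotone, tw(G) ≥ tw(K_{4}) = 3. Hence tw(G) = 3 exactly.

Treewidth 3.
Bags: B1 = {a, c, e, f}  B2 = {a, b, c, e}  B3 = {b, c, d, e}  B4 = {b, d, e, i}  B5 = {b, d, h, i}  B6 = {d, g, h, i}
Tree: B1–B2, B2–B3, B3–B4, B4–B5, B5–B6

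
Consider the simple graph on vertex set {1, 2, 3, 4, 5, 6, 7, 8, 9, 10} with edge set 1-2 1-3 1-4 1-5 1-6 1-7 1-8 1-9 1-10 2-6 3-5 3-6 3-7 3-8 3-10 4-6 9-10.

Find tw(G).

2

A width-2 tree decomposition is:
Bags: B1 = {1, 3, 10}  B2 = {1, 3, 6}  B3 = {1, 3, 8}  B4 = {1, 4, 6}  B5 = {1, 2, 6}  B6 = {1, 9, 10}  B7 = {1, 3, 5}  B8 = {1, 3, 7}
Tree: B1–B2, B1–B3, B2–B4, B4–B5, B1–B6, B2–B7, B7–B8
The largest bag has 3 vertices, giving width 2; this decomposition certifies tw(G) ≤ 2. On the other hand G contains the 3-clique {1, 9, 10}. A clique must lie in a single bag of any decomposition, so no decomposition can have width below 2. The upper and lower bounds meet at 2, so that is the treewidth.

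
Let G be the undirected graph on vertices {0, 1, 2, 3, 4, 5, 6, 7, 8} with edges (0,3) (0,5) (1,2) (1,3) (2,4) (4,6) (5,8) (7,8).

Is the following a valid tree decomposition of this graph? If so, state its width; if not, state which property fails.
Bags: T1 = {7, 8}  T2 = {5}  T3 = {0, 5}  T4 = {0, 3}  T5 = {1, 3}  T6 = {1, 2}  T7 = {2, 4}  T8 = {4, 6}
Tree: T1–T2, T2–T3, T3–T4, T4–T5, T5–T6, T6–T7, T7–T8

No — edge (8,5) lies in no bag.

A tree decomposition must satisfy three properties: every vertex lies in some bag; for every edge, both endpoints lie together in some bag; and for every vertex, the bags containing it form a connected subtree. Here edge (8,5) lies in no bag, so the decomposition is invalid.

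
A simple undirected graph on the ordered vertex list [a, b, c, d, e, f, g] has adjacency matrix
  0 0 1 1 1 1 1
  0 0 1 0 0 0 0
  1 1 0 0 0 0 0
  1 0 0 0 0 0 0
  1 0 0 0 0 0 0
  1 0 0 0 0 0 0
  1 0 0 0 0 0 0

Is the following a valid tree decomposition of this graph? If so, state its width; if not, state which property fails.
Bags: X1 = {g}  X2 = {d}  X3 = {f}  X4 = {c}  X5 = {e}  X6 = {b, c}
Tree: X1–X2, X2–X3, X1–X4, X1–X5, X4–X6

A tree decomposition must satisfy three properties: every vertex lies in some bag; for every edge, both endpoints lie together in some bag; and for every vertex, the bags containing it form a connected subtree. Here vertex a appears in no bag, so the decomposition is invalid.

No — vertex a appears in no bag.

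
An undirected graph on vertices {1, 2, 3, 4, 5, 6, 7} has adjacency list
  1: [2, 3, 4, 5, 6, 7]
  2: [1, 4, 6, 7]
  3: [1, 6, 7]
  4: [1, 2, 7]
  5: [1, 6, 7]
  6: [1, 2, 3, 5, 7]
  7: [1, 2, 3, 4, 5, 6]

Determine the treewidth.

3

A width-3 tree decomposition is:
Bags: B1 = {1, 5, 6, 7}  B2 = {1, 3, 6, 7}  B3 = {1, 2, 6, 7}  B4 = {1, 2, 4, 7}
Tree: B1–B2, B2–B3, B3–B4
The largest bag has 4 vertices, giving width 3; this decomposition certifies tw(G) ≤ 3. For the lower bound, the 4 vertices {1, 2, 4, 7} are pairwise adjacent, and any tree decomposition puts a clique entirely inside one bag — forcing width ≥ 3. Therefore the treewidth is 3.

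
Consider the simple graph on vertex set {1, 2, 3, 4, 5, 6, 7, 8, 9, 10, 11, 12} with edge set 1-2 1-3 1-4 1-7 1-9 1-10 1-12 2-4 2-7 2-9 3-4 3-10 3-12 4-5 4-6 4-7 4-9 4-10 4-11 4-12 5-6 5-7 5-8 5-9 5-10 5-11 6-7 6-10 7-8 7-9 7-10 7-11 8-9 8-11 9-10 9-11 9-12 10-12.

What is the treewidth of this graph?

A width-4 tree decomposition is:
Bags: B1 = {4, 5, 7, 9, 10}  B2 = {1, 4, 7, 9, 10}  B3 = {4, 5, 6, 7, 10}  B4 = {1, 2, 4, 7, 9}  B5 = {4, 5, 7, 9, 11}  B6 = {1, 4, 9, 10, 12}  B7 = {1, 3, 4, 10, 12}  B8 = {5, 7, 8, 9, 11}
Tree: B1–B2, B1–B3, B2–B4, B1–B5, B2–B6, B6–B7, B5–B8
The largest bag has 5 vertices, giving width 4; this decomposition certifies tw(G) ≤ 4. Conversely, {5, 7, 8, 9, 11} is a clique of size 5, and the vertices of any clique must share a bag in every tree decomposition; so some bag has ≥ 5 vertices and tw(G) ≥ 4. Combining the bounds, tw(G) = 4.

4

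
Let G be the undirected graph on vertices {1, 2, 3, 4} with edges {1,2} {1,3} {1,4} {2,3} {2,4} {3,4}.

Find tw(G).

A width-3 tree decomposition is:
Bags: B1 = {1, 2, 3, 4}
Tree: (single bag)
A single bag containing all 4 vertices is trivially a valid decomposition of width 3. Conversely, {1, 2, 3, 4} is a clique of size 4, and the vertices of any clique must share a bag in every tree decomposition; so some bag has ≥ 4 vertices and tw(G) ≥ 3. Hence tw(G) = 3 exactly.

3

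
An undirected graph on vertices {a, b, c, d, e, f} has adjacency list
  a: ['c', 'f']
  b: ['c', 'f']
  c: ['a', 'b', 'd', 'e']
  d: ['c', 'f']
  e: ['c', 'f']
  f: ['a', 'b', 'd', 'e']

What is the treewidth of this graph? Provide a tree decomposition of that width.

Treewidth 2.
Bags: B1 = {c, d, f}  B2 = {c, e, f}  B3 = {b, c, f}  B4 = {a, c, f}
Tree: B1–B2, B2–B3, B3–B4

The largest bag has 3 vertices, giving width 2; this decomposition certifies tw(G) ≤ 2. For the lower bound, G contains the cycle d–f–e–c–d, so G is not a forest; only forests have treewidth ≤ 1, hence tw(G) ≥ 2. Combining the bounds, tw(G) = 2.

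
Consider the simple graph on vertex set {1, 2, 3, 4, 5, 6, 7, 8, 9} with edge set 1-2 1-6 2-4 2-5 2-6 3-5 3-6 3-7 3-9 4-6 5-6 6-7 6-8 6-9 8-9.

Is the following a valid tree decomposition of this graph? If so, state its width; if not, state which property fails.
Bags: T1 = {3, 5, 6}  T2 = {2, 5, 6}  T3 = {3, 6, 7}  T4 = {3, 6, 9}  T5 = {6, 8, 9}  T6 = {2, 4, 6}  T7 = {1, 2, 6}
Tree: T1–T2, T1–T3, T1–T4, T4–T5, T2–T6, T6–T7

Yes; width 2.

Checking the three conditions: (i) the bags cover all of {1, 2, 3, 4, 5, 6, 7, 8, 9}; (ii) for each edge, some bag contains both endpoints; (iii) the bags containing any fixed vertex form a subtree. All hold, so the decomposition is valid with width 3 − 1 = 2.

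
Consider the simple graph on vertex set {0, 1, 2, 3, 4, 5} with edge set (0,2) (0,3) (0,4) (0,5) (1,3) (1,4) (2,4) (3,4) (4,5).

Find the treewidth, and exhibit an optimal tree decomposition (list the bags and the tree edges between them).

Treewidth 2.
One such decomposition:
Bags: B1 = {0, 3, 4}  B2 = {0, 2, 4}  B3 = {0, 4, 5}  B4 = {1, 3, 4}
Tree: B1–B2, B1–B3, B1–B4

The largest bag has 3 vertices, giving width 2; this decomposition certifies tw(G) ≤ 2. Conversely, {0, 2, 4} is a clique of size 3, and the vertices of any clique must share a bag in every tree decomposition; so some bag has ≥ 3 vertices and tw(G) ≥ 2. The upper and lower bounds meet at 2, so that is the treewidth.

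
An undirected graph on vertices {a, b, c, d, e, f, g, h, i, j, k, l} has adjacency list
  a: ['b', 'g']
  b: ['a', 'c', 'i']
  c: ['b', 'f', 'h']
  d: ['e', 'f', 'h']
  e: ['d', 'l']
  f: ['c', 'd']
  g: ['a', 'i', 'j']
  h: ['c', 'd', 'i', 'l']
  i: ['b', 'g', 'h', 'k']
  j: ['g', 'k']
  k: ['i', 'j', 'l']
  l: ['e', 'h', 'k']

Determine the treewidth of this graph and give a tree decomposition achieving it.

Each bag holds 4 vertices, so the decomposition has width 3, which upper-bounds the treewidth. For the lower bound: the 4 vertex sets {a,g,j}, {b}, {i}, {c,h,k,l} are disjoint, each induces a connected subgraph, and every pair is joined by at least one edge of G. Contracting each set to a single vertex therefore yields K_{4} as a minor, and since treewidth is minor-monotone, tw(G) ≥ tw(K_{4}) = 3. The upper and lower bounds meet at 3, so that is the treewidth.

Treewidth 3.
Bags: B1 = {a, b, g, j}  B2 = {b, g, i, j}  B3 = {b, i, j, k}  B4 = {b, c, i, k}  B5 = {c, h, i, k}  B6 = {c, h, k, l}  B7 = {c, f, h, l}  B8 = {d, f, h, l}  B9 = {d, e, f, l}
Tree: B1–B2, B2–B3, B3–B4, B4–B5, B5–B6, B6–B7, B7–B8, B8–B9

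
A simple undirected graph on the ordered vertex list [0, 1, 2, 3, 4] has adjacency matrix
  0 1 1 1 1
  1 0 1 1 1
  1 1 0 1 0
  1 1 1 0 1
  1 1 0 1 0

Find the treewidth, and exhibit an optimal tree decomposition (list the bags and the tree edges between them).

Treewidth 3.
One optimal decomposition is:
Bags: B1 = {0, 1, 3, 4}  B2 = {0, 1, 2, 3}
Tree: B1–B2

Each bag holds 4 vertices, so the decomposition has width 3, which upper-bounds the treewidth. For the lower bound, the 4 vertices {0, 1, 2, 3} are pairwise adjacent, and any tree decomposition puts a clique entirely inside one bag — forcing width ≥ 3. Therefore the treewidth is 3.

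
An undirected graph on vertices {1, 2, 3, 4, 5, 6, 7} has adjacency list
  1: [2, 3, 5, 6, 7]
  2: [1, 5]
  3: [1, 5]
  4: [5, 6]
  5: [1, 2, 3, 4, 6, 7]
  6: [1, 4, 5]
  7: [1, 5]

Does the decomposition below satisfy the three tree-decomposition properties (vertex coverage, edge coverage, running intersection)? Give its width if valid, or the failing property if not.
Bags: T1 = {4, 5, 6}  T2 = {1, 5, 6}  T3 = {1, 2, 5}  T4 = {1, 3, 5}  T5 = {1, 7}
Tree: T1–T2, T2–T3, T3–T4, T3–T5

A tree decomposition must satisfy three properties: every vertex lies in some bag; for every edge, both endpoints lie together in some bag; and for every vertex, the bags containing it form a connected subtree. Here edge (5,7) lies in no bag, so the decomposition is invalid.

No — edge (5,7) lies in no bag.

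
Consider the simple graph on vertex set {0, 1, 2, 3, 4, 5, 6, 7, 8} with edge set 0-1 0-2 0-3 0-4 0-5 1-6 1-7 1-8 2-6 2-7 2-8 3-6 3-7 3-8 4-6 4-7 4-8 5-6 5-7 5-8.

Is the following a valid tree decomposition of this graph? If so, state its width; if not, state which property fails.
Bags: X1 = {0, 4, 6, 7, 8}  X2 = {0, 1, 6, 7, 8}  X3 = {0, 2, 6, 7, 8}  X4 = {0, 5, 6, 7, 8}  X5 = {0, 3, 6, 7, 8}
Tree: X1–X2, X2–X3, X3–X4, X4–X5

Yes; width 4.

Checking the three conditions: (i) the bags cover all of {0, 1, 2, 3, 4, 5, 6, 7, 8}; (ii) for each edge, some bag contains both endpoints; (iii) the bags containing any fixed vertex form a subtree. All hold, so the decomposition is valid with width 5 − 1 = 4.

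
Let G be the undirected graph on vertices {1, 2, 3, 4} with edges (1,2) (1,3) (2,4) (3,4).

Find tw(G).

2

A width-2 tree decomposition is:
Bags: B1 = {2, 3, 4}  B2 = {1, 2, 3}
Tree: B1–B2
Every bag has size at most 3, so the width is 3 − 1 = 2 and tw(G) ≤ 2. Since 3–4–2–1–3 is a cycle in G, G is not acyclic. Forests are exactly the graphs of treewidth ≤ 1, so tw(G) ≥ 2. The upper and lower bounds meet at 2, so that is the treewidth.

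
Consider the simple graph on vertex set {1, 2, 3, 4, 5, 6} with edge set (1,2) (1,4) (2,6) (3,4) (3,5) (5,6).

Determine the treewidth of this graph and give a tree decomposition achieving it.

Every bag has size at most 3, so the width is 3 − 1 = 2 and tw(G) ≤ 2. Since 6–2–1–4–3–5–6 is a cycle in G, G is not acyclic. Forests are exactly the graphs of treewidth ≤ 1, so tw(G) ≥ 2. The upper and lower bounds meet at 2, so that is the treewidth.

Treewidth 2.
Bags: B1 = {1, 2, 6}  B2 = {1, 4, 6}  B3 = {3, 4, 6}  B4 = {3, 5, 6}
Tree: B1–B2, B2–B3, B3–B4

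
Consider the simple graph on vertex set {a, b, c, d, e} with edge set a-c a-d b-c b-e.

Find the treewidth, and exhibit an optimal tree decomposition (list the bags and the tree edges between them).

Treewidth 1.
One optimal decomposition is:
Bags: B1 = {a, d}  B2 = {a, c}  B3 = {b, c}  B4 = {b, e}
Tree: B1–B2, B2–B3, B3–B4

The largest bag has 2 vertices, giving width 1; this decomposition certifies tw(G) ≤ 1. Any graph with an edge has treewidth ≥ 1, and G has the edge d–a. Hence tw(G) = 1 exactly.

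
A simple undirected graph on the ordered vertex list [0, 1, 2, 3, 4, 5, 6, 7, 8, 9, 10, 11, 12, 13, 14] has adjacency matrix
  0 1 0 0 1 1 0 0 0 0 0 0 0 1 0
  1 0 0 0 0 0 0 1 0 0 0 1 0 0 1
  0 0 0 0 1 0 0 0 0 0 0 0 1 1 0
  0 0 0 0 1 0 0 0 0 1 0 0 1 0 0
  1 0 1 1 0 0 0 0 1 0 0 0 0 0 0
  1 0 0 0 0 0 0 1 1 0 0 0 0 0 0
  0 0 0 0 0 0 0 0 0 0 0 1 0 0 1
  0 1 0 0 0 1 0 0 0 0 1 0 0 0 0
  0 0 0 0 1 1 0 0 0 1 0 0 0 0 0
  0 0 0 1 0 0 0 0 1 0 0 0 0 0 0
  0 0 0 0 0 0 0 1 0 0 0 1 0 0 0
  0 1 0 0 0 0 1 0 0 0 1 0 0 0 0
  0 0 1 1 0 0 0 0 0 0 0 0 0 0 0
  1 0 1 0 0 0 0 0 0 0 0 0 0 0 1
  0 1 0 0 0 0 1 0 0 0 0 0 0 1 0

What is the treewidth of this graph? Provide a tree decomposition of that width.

Treewidth 3.
Bags: B1 = {3, 8, 9, 12}  B2 = {3, 4, 8, 12}  B3 = {2, 4, 8, 12}  B4 = {2, 4, 5, 8}  B5 = {0, 2, 4, 5}  B6 = {0, 2, 5, 13}  B7 = {0, 5, 7, 13}  B8 = {0, 1, 7, 13}  B9 = {1, 7, 13, 14}  B10 = {1, 7, 10, 14}  B11 = {1, 10, 11, 14}  B12 = {6, 10, 11, 14}
Tree: B1–B2, B2–B3, B3–B4, B4–B5, B5–B6, B6–B7, B7–B8, B8–B9, B9–B10, B10–B11, B11–B12

The largest bag has 4 vertices, giving width 3; this decomposition certifies tw(G) ≤ 3. For the lower bound: the 4 vertex sets {3,9,12}, {8}, {4}, {0,2,5,13} are disjoint, each induces a connected subgraph, and every pair is joined by at least one edge of G. Contracting each set to a single vertex therefore yields K_{4} as a minor, and since treewidth is minor-monotone, tw(G) ≥ tw(K_{4}) = 3. Therefore the treewidth is 3.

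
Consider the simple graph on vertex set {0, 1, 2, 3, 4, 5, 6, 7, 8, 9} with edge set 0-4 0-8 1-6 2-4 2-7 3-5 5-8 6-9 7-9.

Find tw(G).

1

A width-1 tree decomposition is:
Bags: B1 = {3, 5}  B2 = {5, 8}  B3 = {0, 8}  B4 = {0, 4}  B5 = {2, 4}  B6 = {2, 7}  B7 = {7, 9}  B8 = {6, 9}  B9 = {1, 6}
Tree: B1–B2, B2–B3, B3–B4, B4–B5, B5–B6, B6–B7, B7–B8, B8–B9
The largest bag has 2 vertices, giving width 1; this decomposition certifies tw(G) ≤ 1. Since G has at least one edge (e.g. 3–5), it is not an edgeless graph, so tw(G) ≥ 1. Therefore the treewidth is 1.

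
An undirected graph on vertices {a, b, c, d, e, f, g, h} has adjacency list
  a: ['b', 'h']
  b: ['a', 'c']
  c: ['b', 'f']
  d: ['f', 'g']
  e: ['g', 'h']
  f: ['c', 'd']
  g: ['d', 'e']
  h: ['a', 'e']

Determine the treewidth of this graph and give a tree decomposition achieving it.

Treewidth 2.
One optimal decomposition is:
Bags: B1 = {a, b, c}  B2 = {a, c, h}  B3 = {c, e, h}  B4 = {c, e, g}  B5 = {c, d, g}  B6 = {c, d, f}
Tree: B1–B2, B2–B3, B3–B4, B4–B5, B5–B6

The largest bag has 3 vertices, giving width 2; this decomposition certifies tw(G) ≤ 2. For the lower bound, G contains the cycle c–b–a–h–e–g–d–f–c, so G is not a forest; only forests have treewidth ≤ 1, hence tw(G) ≥ 2. Hence tw(G) = 2 exactly.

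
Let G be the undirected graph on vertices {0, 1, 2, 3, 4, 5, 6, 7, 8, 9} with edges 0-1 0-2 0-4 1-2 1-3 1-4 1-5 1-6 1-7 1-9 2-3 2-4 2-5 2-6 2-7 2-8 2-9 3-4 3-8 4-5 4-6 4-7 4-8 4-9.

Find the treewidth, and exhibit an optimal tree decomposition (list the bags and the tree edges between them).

The largest bag has 4 vertices, giving width 3; this decomposition certifies tw(G) ≤ 3. For the lower bound, the 4 vertices {2, 3, 4, 8} are pairwise adjacent, and any tree decomposition puts a clique entirely inside one bag — forcing width ≥ 3. Combining the bounds, tw(G) = 3.

Treewidth 3.
One optimal decomposition is:
Bags: B1 = {1, 2, 4, 9}  B2 = {0, 1, 2, 4}  B3 = {1, 2, 4, 7}  B4 = {1, 2, 4, 6}  B5 = {1, 2, 3, 4}  B6 = {1, 2, 4, 5}  B7 = {2, 3, 4, 8}
Tree: B1–B2, B1–B3, B2–B4, B2–B5, B5–B6, B5–B7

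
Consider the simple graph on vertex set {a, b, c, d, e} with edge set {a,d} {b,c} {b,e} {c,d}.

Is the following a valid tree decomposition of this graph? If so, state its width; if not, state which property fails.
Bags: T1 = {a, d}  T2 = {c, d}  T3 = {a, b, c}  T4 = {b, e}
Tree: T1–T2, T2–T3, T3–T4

No — bags containing vertex a are not connected in the tree.

A tree decomposition must satisfy three properties: every vertex lies in some bag; for every edge, both endpoints lie together in some bag; and for every vertex, the bags containing it form a connected subtree. Here bags containing vertex a are not connected in the tree, so the decomposition is invalid.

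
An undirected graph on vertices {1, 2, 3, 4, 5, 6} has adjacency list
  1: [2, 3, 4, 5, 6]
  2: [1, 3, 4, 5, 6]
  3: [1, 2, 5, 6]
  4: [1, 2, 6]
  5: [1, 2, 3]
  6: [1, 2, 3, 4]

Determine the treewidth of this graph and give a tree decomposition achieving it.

The largest bag has 4 vertices, giving width 3; this decomposition certifies tw(G) ≤ 3. For the lower bound, the 4 vertices {1, 2, 3, 5} are pairwise adjacent, and any tree decomposition puts a clique entirely inside one bag — forcing width ≥ 3. Combining the bounds, tw(G) = 3.

Treewidth 3.
One such decomposition:
Bags: B1 = {1, 2, 3, 5}  B2 = {1, 2, 3, 6}  B3 = {1, 2, 4, 6}
Tree: B1–B2, B2–B3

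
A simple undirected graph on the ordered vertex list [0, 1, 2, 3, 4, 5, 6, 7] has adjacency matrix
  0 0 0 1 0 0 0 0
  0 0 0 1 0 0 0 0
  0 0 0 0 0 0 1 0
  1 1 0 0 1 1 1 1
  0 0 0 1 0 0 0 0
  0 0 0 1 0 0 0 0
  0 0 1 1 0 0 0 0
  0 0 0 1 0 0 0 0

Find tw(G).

1

A width-1 tree decomposition is:
Bags: B1 = {3, 6}  B2 = {2, 6}  B3 = {3, 7}  B4 = {0, 3}  B5 = {1, 3}  B6 = {3, 4}  B7 = {3, 5}
Tree: B1–B2, B1–B3, B1–B4, B1–B5, B1–B6, B5–B7
The largest bag has 2 vertices, giving width 1; this decomposition certifies tw(G) ≤ 1. G has an edge, so its treewidth is at least 1. Therefore the treewidth is 1.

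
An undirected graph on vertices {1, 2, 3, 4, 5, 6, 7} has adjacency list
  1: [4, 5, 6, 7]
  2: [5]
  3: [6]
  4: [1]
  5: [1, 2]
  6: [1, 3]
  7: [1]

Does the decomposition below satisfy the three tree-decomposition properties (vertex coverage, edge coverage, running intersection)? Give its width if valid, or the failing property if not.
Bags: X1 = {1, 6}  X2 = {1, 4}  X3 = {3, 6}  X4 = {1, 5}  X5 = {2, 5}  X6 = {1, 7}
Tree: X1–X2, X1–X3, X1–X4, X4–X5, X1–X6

Yes; width 1.

Checking the three conditions: (i) the bags cover all of {1, 2, 3, 4, 5, 6, 7}; (ii) for each edge, some bag contains both endpoints; (iii) the bags containing any fixed vertex form a subtree. All hold, so the decomposition is valid with width 2 − 1 = 1.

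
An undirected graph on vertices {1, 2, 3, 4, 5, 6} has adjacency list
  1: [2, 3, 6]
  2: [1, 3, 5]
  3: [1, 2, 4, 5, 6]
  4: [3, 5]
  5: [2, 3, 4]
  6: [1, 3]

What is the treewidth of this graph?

2

A width-2 tree decomposition is:
Bags: B1 = {2, 3, 5}  B2 = {1, 2, 3}  B3 = {3, 4, 5}  B4 = {1, 3, 6}
Tree: B1–B2, B1–B3, B2–B4
Every bag has size at most 3, so the width is 3 − 1 = 2 and tw(G) ≤ 2. For the lower bound, the 3 vertices {1, 2, 3} are pairwise adjacent, and any tree decomposition puts a clique entirely inside one bag — forcing width ≥ 2. Therefore the treewidth is 2.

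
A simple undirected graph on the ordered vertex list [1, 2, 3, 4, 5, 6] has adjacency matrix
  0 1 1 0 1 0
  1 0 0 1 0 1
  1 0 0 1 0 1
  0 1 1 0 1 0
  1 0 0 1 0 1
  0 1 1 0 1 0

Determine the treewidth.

A width-3 tree decomposition is:
Bags: B1 = {2, 3, 5, 6}  B2 = {2, 3, 4, 5}  B3 = {1, 2, 3, 5}
Tree: B1–B2, B2–B3
Each bag holds 4 vertices, so the decomposition has width 3, which upper-bounds the treewidth. For the lower bound: the 4 vertex sets {2,6}, {4,5}, {3}, {1} are disjoint, each induces a connected subgraph, and every pair is joined by at least one edge of G. Contracting each set to a single vertex therefore yields K_{4} as a minor, and since treewidth is minor-monotone, tw(G) ≥ tw(K_{4}) = 3. Therefore the treewidth is 3.

3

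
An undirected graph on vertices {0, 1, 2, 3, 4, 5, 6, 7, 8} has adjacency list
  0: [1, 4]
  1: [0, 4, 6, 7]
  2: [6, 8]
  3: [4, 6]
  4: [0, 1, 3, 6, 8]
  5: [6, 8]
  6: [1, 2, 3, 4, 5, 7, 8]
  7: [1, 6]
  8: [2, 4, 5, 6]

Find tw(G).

A width-2 tree decomposition is:
Bags: B1 = {3, 4, 6}  B2 = {4, 6, 8}  B3 = {5, 6, 8}  B4 = {2, 6, 8}  B5 = {1, 4, 6}  B6 = {0, 1, 4}  B7 = {1, 6, 7}
Tree: B1–B2, B2–B3, B2–B4, B2–B5, B5–B6, B5–B7
Each bag holds 3 vertices, so the decomposition has width 2, which upper-bounds the treewidth. For the lower bound, the 3 vertices {0, 1, 4} are pairwise adjacent, and any tree decomposition puts a clique entirely inside one bag — forcing width ≥ 2. Combining the bounds, tw(G) = 2.

2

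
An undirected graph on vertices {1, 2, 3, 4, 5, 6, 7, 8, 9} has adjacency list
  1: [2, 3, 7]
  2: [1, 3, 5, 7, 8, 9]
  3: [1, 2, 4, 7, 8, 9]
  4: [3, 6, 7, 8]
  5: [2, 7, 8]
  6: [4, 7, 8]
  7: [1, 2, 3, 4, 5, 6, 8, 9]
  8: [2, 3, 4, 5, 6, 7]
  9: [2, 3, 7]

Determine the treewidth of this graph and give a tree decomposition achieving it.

Treewidth 3.
Bags: B1 = {2, 3, 7, 8}  B2 = {3, 4, 7, 8}  B3 = {1, 2, 3, 7}  B4 = {2, 5, 7, 8}  B5 = {2, 3, 7, 9}  B6 = {4, 6, 7, 8}
Tree: B1–B2, B1–B3, B1–B4, B3–B5, B2–B6

The largest bag has 4 vertices, giving width 3; this decomposition certifies tw(G) ≤ 3. For the lower bound, the 4 vertices {2, 3, 7, 8} are pairwise adjacent, and any tree decomposition puts a clique entirely inside one bag — forcing width ≥ 3. Combining the bounds, tw(G) = 3.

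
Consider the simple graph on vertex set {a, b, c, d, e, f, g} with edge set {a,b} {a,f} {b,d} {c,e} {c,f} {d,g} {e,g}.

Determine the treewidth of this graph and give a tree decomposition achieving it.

Treewidth 2.
One such decomposition:
Bags: B1 = {a, b, f}  B2 = {b, d, f}  B3 = {d, f, g}  B4 = {e, f, g}  B5 = {c, e, f}
Tree: B1–B2, B2–B3, B3–B4, B4–B5

Each bag holds 3 vertices, so the decomposition has width 2, which upper-bounds the treewidth. For the lower bound, G contains the cycle f–a–b–d–g–e–c–f, so G is not a forest; only forests have treewidth ≤ 1, hence tw(G) ≥ 2. Combining the bounds, tw(G) = 2.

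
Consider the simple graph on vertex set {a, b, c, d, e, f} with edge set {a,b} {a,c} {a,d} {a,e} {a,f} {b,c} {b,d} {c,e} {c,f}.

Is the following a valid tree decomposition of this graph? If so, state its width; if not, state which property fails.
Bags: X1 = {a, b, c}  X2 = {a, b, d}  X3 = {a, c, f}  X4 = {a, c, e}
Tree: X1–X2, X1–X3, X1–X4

Yes; width 2.

Every vertex of G appears in some bag (union = {a, b, c, d, e, f}); every edge is covered by a bag; and for each vertex v the set of bags containing v is connected in the bag tree. The decomposition is therefore valid. The largest bag has 3 vertices, so the width is 2.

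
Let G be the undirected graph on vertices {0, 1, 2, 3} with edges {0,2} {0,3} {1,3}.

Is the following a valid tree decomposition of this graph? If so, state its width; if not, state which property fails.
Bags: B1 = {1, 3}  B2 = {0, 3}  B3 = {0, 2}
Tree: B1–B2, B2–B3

Yes; width 1.

Checking the three conditions: (i) the bags cover all of {0, 1, 2, 3}; (ii) for each edge, some bag contains both endpoints; (iii) the bags containing any fixed vertex form a subtree. All hold, so the decomposition is valid with width 2 − 1 = 1.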